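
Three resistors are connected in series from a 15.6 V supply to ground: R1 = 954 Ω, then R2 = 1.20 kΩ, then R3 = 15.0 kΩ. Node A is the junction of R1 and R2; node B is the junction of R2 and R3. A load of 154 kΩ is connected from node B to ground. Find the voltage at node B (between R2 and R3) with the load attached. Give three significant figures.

At node B, R3 is in parallel with the load: R3‖R_L = 13670 Ω.
Below node A the resistance is R2 + (R3‖R_L) = 14870 Ω, so V_A = 15.6 × 14870/15820 = 14.66 V.
Then V_B = V_A × (R3‖R_L)/(R2 + R3‖R_L) = 14.66 × 13670/14870 = 13.5 V.

V ≈ 13.5 V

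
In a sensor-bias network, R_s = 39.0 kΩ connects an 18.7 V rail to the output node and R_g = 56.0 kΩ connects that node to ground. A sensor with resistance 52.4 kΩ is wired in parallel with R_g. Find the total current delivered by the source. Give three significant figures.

I ≈ 0.283 mA

R_g‖R_L = 27.07 kΩ, so the source sees R_s + R_g‖R_L = 66.07 kΩ.
I = 18.7 V / 66.07 kΩ = 0.283 mA.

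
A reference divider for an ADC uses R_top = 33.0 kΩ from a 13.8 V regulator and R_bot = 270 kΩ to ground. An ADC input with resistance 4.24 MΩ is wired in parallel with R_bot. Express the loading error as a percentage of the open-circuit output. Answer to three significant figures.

0.689 %

The divider's output (Thévenin) resistance is R_top‖R_bot = 29.41 kΩ.
Fractional drop under load = R_th/(R_th + R_L) = 29.41 / (29.41 + 4240) = 0.006888.
So the output falls by 0.689 %.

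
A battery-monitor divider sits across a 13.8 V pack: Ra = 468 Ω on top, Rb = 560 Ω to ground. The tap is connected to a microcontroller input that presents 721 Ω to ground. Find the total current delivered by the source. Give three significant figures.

I ≈ 17.6 mA

Rb‖R_L = 315.2 Ω, so the source sees Ra + Rb‖R_L = 783.2 Ω.
I = 13.8 V / 783.2 Ω = 17.6 mA.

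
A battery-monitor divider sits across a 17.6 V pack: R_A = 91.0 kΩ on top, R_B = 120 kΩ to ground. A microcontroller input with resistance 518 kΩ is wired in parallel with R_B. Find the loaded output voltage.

The load sits in parallel with R_B: R_B‖R_L = (120 × 518) / (120 + 518) = 97.43 kΩ.
V_out = 17.6 × 97.43 / (91.0 + 97.43) = 17.6 × 97.43/188.4 = 9.10 V.

V_out ≈ 9.10 V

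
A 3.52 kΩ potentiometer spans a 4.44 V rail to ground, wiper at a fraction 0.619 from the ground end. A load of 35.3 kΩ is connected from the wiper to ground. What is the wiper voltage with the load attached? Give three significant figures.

V ≈ 2.69 V

The wiper splits the pot into (1−α)R = 1.341 kΩ above and αR = 2.179 kΩ below.
Lower section ‖ load = 2.052 kΩ.
V_wiper = 4.44 × 2.052/(1.341 + 2.052) = 2.69 V.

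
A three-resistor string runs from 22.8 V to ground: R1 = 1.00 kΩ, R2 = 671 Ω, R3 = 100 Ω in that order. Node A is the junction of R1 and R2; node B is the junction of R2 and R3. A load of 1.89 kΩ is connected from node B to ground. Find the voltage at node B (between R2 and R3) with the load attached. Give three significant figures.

At node B, R3 is in parallel with the load: R3‖R_L = 94.97 Ω.
Below node A the resistance is R2 + (R3‖R_L) = 766.0 Ω, so V_A = 22.8 × 766.0/1766 = 9.889 V.
Then V_B = V_A × (R3‖R_L)/(R2 + R3‖R_L) = 9.889 × 94.97/766.0 = 1.23 V.

V ≈ 1.23 V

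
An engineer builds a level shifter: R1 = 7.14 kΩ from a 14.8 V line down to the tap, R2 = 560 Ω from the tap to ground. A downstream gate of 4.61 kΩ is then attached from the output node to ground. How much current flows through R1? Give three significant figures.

R2‖R_L = 499.3 Ω, so the source sees R1 + R2‖R_L = 7639 Ω.
I = 14.8 V / 7639 Ω = 1.94 mA.

I ≈ 1.94 mA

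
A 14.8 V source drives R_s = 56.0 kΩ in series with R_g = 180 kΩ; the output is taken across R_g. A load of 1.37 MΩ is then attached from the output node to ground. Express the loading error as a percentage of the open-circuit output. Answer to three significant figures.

3.02 %

The divider's output (Thévenin) resistance is R_s‖R_g = 42.71 kΩ.
Fractional drop under load = R_th/(R_th + R_L) = 42.71 / (42.71 + 1370) = 0.03023.
So the output falls by 3.02 %.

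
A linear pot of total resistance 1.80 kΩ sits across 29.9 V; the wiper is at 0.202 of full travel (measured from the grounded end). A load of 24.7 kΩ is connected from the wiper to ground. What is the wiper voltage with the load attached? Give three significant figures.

V ≈ 5.97 V

The wiper splits the pot into (1−α)R = 1436 Ω above and αR = 363.6 Ω below.
Lower section ‖ load = 358.3 Ω.
V_wiper = 29.9 × 358.3/(1436 + 358.3) = 5.97 V.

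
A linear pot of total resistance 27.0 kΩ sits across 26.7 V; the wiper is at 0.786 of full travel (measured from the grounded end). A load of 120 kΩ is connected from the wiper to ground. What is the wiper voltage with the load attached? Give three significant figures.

The wiper splits the pot into (1−α)R = 5.778 kΩ above and αR = 21.22 kΩ below.
Lower section ‖ load = 18.03 kΩ.
V_wiper = 26.7 × 18.03/(5.778 + 18.03) = 20.2 V.

V ≈ 20.2 V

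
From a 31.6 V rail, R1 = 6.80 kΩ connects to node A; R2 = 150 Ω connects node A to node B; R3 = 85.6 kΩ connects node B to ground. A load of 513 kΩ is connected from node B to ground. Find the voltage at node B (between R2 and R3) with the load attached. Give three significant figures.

V ≈ 28.9 V

At node B, R3 is in parallel with the load: R3‖R_L = 73360 Ω.
Below node A the resistance is R2 + (R3‖R_L) = 73510 Ω, so V_A = 31.6 × 73510/80310 = 28.92 V.
Then V_B = V_A × (R3‖R_L)/(R2 + R3‖R_L) = 28.92 × 73360/73510 = 28.9 V.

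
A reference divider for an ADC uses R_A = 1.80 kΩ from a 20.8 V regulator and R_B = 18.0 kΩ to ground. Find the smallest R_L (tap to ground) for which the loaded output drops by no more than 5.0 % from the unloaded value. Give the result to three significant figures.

Output resistance R_th = R_A‖R_B = (1.80 × 18.0)/19.80 = 1.636 kΩ.
The fractional drop is R_th/(R_th + R_L); requiring this ≤ 0.0500 gives R_L ≥ R_th(1/0.0500 − 1) = 1.636 × 19.00 = 31.1 kΩ.

R_L(min) ≈ 31.1 kΩ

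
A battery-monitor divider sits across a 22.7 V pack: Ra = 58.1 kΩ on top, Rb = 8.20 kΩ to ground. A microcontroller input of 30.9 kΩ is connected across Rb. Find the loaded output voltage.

The load sits in parallel with Rb: Rb‖R_L = (8.20 × 30.9) / (8.20 + 30.9) = 6.480 kΩ.
V_out = 22.7 × 6.480 / (58.1 + 6.480) = 22.7 × 6.480/64.58 = 2.28 V.

V_out ≈ 2.28 V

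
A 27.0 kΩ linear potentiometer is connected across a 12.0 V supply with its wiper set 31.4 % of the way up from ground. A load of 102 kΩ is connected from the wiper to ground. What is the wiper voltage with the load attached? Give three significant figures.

V ≈ 3.56 V

The wiper splits the pot into (1−α)R = 18.52 kΩ above and αR = 8.478 kΩ below.
Lower section ‖ load = 7.827 kΩ.
V_wiper = 12.0 × 7.827/(18.52 + 7.827) = 3.56 V.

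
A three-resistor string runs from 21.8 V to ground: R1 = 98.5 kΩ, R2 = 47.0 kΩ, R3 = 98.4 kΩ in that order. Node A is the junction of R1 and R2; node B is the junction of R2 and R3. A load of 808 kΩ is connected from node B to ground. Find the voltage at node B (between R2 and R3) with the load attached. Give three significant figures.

V ≈ 8.20 V

At node B, R3 is in parallel with the load: R3‖R_L = 87.72 kΩ.
Below node A the resistance is R2 + (R3‖R_L) = 134.7 kΩ, so V_A = 21.8 × 134.7/233.2 = 12.59 V.
Then V_B = V_A × (R3‖R_L)/(R2 + R3‖R_L) = 12.59 × 87.72/134.7 = 8.20 V.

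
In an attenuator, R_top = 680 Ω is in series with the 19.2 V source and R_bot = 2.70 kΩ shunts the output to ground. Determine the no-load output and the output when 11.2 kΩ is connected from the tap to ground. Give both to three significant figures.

Unloaded: 15.3 V; loaded: 14.6 V

Open-circuit: V = 19.2 × 2700/(680 + 2700) = 15.3 V.
With the load, R_bot becomes R_bot‖R_L = 2176 Ω, so V = 19.2 × 2176/2856 = 14.6 V.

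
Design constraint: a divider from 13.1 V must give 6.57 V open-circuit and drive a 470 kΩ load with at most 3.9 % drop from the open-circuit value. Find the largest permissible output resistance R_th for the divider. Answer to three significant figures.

R_th ≤ 19.1 kΩ

Loading drop = R_th/(R_th + R_L) ≤ 0.0390, so R_th ≤ R_L · ε/(1−ε) = 470 kΩ × 0.0390/0.9610 = 19.1 kΩ.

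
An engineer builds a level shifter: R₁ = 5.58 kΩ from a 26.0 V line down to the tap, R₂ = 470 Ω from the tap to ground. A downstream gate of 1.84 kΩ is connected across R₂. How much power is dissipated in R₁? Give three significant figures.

Total resistance from the source is R₁ + (R₂‖R_L) = 5954 Ω, so I = 26.0/5954 Ω = 4.367 mA.
P = I²·R₁ = (4.367 mA)² × 5.58 kΩ = 106 mW.

P ≈ 106 mW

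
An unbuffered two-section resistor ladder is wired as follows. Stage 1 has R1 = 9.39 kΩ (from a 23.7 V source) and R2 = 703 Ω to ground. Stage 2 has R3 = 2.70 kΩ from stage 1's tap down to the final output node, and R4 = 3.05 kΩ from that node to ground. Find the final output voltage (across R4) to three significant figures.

V_out ≈ 0.786 V

Stage 2 presents R3+R4 = 5750 Ω as a load on stage 1's tap.
Stage 1's lower leg becomes R2‖(R3+R4) = 626.4 Ω, so V_mid = 23.7 × 626.4/10020 = 1.482 V.
Stage 2 is itself unloaded: V_out = V_mid × R4/(R3+R4) = 1.482 × 3050/5750 = 0.786 V.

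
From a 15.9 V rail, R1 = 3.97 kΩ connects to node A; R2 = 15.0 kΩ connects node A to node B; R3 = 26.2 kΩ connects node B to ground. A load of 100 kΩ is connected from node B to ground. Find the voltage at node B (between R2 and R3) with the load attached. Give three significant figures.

At node B, R3 is in parallel with the load: R3‖R_L = 20.76 kΩ.
Below node A the resistance is R2 + (R3‖R_L) = 35.76 kΩ, so V_A = 15.9 × 35.76/39.73 = 14.31 V.
Then V_B = V_A × (R3‖R_L)/(R2 + R3‖R_L) = 14.31 × 20.76/35.76 = 8.31 V.

V ≈ 8.31 V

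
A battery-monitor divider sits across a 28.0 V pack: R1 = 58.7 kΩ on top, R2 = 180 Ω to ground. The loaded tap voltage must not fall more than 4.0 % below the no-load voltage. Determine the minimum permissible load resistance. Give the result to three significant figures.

Output resistance R_th = R1‖R2 = (58700 × 180)/58880 = 179.4 Ω.
The fractional drop is R_th/(R_th + R_L); requiring this ≤ 0.0400 gives R_L ≥ R_th(1/0.0400 − 1) = 179.4 × 24.00 = 4.31 kΩ.

R_L(min) ≈ 4.31 kΩ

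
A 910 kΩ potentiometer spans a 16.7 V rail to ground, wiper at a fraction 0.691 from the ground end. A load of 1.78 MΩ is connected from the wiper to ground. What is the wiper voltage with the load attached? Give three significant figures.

The wiper splits the pot into (1−α)R = 281.2 kΩ above and αR = 628.8 kΩ below.
Lower section ‖ load = 464.7 kΩ.
V_wiper = 16.7 × 464.7/(281.2 + 464.7) = 10.4 V.

V ≈ 10.4 V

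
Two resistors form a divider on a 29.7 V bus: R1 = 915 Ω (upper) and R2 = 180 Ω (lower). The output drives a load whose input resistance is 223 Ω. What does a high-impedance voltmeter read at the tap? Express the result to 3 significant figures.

The load sits in parallel with R2: R2‖R_L = (180 × 223) / (180 + 223) = 99.60 Ω.
V_out = 29.7 × 99.60 / (915 + 99.60) = 29.7 × 99.60/1015 = 2.92 V.
(Unloaded it would have been 4.88 V.)

V_out ≈ 2.92 V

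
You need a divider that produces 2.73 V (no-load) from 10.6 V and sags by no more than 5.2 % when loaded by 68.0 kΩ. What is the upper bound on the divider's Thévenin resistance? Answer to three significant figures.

R_th ≤ 3.73 kΩ

Loading drop = R_th/(R_th + R_L) ≤ 0.0520, so R_th ≤ R_L · ε/(1−ε) = 68.0 kΩ × 0.0520/0.9480 = 3.73 kΩ.
(Any R1, R2 with R2/(R1+R2) = 0.258 and R1‖R2 ≤ 3.73 kΩ will meet the spec.)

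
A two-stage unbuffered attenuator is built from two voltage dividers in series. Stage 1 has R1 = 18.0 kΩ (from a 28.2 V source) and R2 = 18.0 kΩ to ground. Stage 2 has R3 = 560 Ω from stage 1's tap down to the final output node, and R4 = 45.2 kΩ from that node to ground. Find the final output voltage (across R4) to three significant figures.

Stage 2 presents R3+R4 = 45760 Ω as a load on stage 1's tap.
Stage 1's lower leg becomes R2‖(R3+R4) = 12920 Ω, so V_mid = 28.2 × 12920/30920 = 11.78 V.
Stage 2 is itself unloaded: V_out = V_mid × R4/(R3+R4) = 11.78 × 45200/45760 = 11.6 V.

V_out ≈ 11.6 V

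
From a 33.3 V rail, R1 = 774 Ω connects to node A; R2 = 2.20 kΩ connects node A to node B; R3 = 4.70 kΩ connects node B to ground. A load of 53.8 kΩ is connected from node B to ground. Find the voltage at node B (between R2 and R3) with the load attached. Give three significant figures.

At node B, R3 is in parallel with the load: R3‖R_L = 4322 Ω.
Below node A the resistance is R2 + (R3‖R_L) = 6522 Ω, so V_A = 33.3 × 6522/7296 = 29.77 V.
Then V_B = V_A × (R3‖R_L)/(R2 + R3‖R_L) = 29.77 × 4322/6522 = 19.7 V.

V ≈ 19.7 V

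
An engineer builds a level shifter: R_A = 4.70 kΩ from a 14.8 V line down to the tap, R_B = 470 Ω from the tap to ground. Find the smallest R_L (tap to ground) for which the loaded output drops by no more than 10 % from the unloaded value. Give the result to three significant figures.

Output resistance R_th = R_A‖R_B = (4700 × 470)/5170 = 427.3 Ω.
The fractional drop is R_th/(R_th + R_L); requiring this ≤ 0.100 gives R_L ≥ R_th(1/0.100 − 1) = 427.3 × 9.000 = 3.85 kΩ.

R_L(min) ≈ 3.85 kΩ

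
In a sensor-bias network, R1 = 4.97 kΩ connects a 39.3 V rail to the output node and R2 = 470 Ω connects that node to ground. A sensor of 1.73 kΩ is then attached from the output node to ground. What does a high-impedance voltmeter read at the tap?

The load sits in parallel with R2: R2‖R_L = (470 × 1730) / (470 + 1730) = 369.6 Ω.
V_out = 39.3 × 369.6 / (4970 + 369.6) = 39.3 × 369.6/5340 = 2.72 V.

V_out ≈ 2.72 V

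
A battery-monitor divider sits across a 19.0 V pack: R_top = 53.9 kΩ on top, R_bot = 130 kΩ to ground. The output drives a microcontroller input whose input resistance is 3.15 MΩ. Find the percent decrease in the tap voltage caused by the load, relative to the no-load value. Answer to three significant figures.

1.20 %

The divider's output (Thévenin) resistance is R_top‖R_bot = 38.10 kΩ.
Fractional drop under load = R_th/(R_th + R_L) = 38.10 / (38.10 + 3150) = 0.01195.
So the output falls by 1.20 %.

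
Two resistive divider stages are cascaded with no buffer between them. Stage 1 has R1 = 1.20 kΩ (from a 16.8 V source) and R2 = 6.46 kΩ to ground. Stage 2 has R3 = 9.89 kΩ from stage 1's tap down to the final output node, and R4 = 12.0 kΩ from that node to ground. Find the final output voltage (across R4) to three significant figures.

V_out ≈ 7.42 V

Stage 2 presents R3+R4 = 21.89 kΩ as a load on stage 1's tap.
Stage 1's lower leg becomes R2‖(R3+R4) = 4.988 kΩ, so V_mid = 16.8 × 4.988/6.188 = 13.54 V.
Stage 2 is itself unloaded: V_out = V_mid × R4/(R3+R4) = 13.54 × 12.0/21.89 = 7.42 V.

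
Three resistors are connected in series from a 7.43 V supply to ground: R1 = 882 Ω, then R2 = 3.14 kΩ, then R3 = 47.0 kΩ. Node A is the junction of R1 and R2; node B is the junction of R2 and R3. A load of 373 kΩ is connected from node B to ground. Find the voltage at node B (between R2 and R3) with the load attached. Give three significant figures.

V ≈ 6.78 V

At node B, R3 is in parallel with the load: R3‖R_L = 41740 Ω.
Below node A the resistance is R2 + (R3‖R_L) = 44880 Ω, so V_A = 7.43 × 44880/45760 = 7.287 V.
Then V_B = V_A × (R3‖R_L)/(R2 + R3‖R_L) = 7.287 × 41740/44880 = 6.78 V.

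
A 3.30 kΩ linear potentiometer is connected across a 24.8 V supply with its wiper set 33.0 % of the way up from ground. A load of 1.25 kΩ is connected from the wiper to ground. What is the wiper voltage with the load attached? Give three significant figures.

V ≈ 5.17 V

The wiper splits the pot into (1−α)R = 2.211 kΩ above and αR = 1.089 kΩ below.
Lower section ‖ load = 0.5820 kΩ.
V_wiper = 24.8 × 0.5820/(2.211 + 0.5820) = 5.17 V.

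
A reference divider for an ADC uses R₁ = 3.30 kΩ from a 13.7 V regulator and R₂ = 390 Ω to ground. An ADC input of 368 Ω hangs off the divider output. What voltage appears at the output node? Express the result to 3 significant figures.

The load sits in parallel with R₂: R₂‖R_L = (390 × 368) / (390 + 368) = 189.3 Ω.
V_out = 13.7 × 189.3 / (3300 + 189.3) = 13.7 × 189.3/3489 = 0.743 V.

V_out ≈ 0.743 V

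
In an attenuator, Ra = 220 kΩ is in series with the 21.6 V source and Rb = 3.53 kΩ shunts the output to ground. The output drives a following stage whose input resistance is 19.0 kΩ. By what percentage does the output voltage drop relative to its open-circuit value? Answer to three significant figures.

Unloaded V = 21.6 × 3.53/223.5 = 0.3411 V.
Loaded: Rb‖R_L = 2.977 kΩ, giving V = 21.6 × 2.977/223.0 = 0.2884 V.
Drop = (0.3411 − 0.2884) / 0.3411 = 15.5 %.

15.5 %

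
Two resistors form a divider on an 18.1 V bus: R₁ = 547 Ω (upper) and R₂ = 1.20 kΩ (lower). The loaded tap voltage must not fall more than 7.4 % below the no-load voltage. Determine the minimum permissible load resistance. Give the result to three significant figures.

Output resistance R_th = R₁‖R₂ = (547 × 1200)/1747 = 375.7 Ω.
The fractional drop is R_th/(R_th + R_L); requiring this ≤ 0.0740 gives R_L ≥ R_th(1/0.0740 − 1) = 375.7 × 12.51 = 4.70 kΩ.

R_L(min) ≈ 4.70 kΩ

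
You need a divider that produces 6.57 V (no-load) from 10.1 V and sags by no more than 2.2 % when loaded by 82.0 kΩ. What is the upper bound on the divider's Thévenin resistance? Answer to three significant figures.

R_th ≤ 1.84 kΩ

Loading drop = R_th/(R_th + R_L) ≤ 0.0220, so R_th ≤ R_L · ε/(1−ε) = 82.0 kΩ × 0.0220/0.9780 = 1.84 kΩ.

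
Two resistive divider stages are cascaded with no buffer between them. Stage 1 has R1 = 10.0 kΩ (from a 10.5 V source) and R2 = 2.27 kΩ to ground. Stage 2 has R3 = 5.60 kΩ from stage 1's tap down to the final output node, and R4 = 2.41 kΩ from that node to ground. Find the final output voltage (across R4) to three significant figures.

Stage 2 presents R3+R4 = 8.010 kΩ as a load on stage 1's tap.
Stage 1's lower leg becomes R2‖(R3+R4) = 1.769 kΩ, so V_mid = 10.5 × 1.769/11.77 = 1.578 V.
Stage 2 is itself unloaded: V_out = V_mid × R4/(R3+R4) = 1.578 × 2.41/8.010 = 0.475 V.

V_out ≈ 0.475 V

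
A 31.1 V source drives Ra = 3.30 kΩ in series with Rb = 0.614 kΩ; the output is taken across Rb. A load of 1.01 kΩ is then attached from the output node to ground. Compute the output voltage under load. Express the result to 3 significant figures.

The load sits in parallel with Rb: Rb‖R_L = (614 × 1010) / (614 + 1010) = 381.9 Ω.
V_out = 31.1 × 381.9 / (3300 + 381.9) = 31.1 × 381.9/3682 = 3.23 V.

V_out ≈ 3.23 V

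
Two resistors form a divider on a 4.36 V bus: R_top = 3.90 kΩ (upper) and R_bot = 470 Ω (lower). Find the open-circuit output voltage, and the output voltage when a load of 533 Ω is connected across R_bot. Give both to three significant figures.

Open-circuit: V = 4.36 × 470/(3900 + 470) = 0.469 V.
With the load, R_bot becomes R_bot‖R_L = 249.8 Ω, so V = 4.36 × 249.8/4150 = 0.262 V.

Unloaded: 0.469 V; loaded: 0.262 V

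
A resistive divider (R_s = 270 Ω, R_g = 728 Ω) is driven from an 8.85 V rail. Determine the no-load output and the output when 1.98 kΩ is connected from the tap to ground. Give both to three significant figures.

Open-circuit: V = 8.85 × 728/(270 + 728) = 6.46 V.
With the load, R_g becomes R_g‖R_L = 532.3 Ω, so V = 8.85 × 532.3/802.3 = 5.87 V.

Unloaded: 6.46 V; loaded: 5.87 V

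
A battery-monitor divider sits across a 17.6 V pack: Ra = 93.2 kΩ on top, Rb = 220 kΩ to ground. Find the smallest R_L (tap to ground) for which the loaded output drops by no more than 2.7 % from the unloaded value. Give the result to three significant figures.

R_L(min) ≈ 2.36 MΩ

Output resistance R_th = Ra‖Rb = (93.2 × 220)/313.2 = 65.47 kΩ.
The fractional drop is R_th/(R_th + R_L); requiring this ≤ 0.0270 gives R_L ≥ R_th(1/0.0270 − 1) = 65.47 × 36.04 = 2.36 MΩ.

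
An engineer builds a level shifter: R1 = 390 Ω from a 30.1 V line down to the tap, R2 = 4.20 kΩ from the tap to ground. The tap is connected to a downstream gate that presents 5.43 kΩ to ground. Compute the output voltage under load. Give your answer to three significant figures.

The load sits in parallel with R2: R2‖R_L = (4200 × 5430) / (4200 + 5430) = 2368 Ω.
V_out = 30.1 × 2368 / (390 + 2368) = 30.1 × 2368/2758 = 25.8 V.

V_out ≈ 25.8 V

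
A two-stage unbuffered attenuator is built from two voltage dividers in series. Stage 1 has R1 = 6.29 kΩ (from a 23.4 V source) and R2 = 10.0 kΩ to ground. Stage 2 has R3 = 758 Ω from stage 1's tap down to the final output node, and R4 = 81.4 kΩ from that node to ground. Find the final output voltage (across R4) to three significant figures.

V_out ≈ 13.6 V

Stage 2 presents R3+R4 = 82160 Ω as a load on stage 1's tap.
Stage 1's lower leg becomes R2‖(R3+R4) = 8915 Ω, so V_mid = 23.4 × 8915/15200 = 13.72 V.
Stage 2 is itself unloaded: V_out = V_mid × R4/(R3+R4) = 13.72 × 81400/82160 = 13.6 V.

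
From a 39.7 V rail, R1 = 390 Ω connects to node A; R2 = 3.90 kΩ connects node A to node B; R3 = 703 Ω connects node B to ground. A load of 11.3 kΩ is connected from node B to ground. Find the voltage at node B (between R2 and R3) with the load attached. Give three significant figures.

At node B, R3 is in parallel with the load: R3‖R_L = 661.8 Ω.
Below node A the resistance is R2 + (R3‖R_L) = 4562 Ω, so V_A = 39.7 × 4562/4952 = 36.57 V.
Then V_B = V_A × (R3‖R_L)/(R2 + R3‖R_L) = 36.57 × 661.8/4562 = 5.31 V.

V ≈ 5.31 V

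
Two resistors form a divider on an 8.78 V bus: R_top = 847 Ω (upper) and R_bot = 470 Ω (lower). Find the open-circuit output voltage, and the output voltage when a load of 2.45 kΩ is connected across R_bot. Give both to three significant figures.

Open-circuit: V = 8.78 × 470/(847 + 470) = 3.13 V.
With the load, R_bot becomes R_bot‖R_L = 394.3 Ω, so V = 8.78 × 394.3/1241 = 2.79 V.

Unloaded: 3.13 V; loaded: 2.79 V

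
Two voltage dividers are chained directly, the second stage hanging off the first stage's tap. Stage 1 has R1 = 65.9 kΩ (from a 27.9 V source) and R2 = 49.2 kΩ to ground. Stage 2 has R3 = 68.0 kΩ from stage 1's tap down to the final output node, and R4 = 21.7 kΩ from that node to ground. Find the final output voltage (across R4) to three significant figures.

Stage 2 presents R3+R4 = 89.70 kΩ as a load on stage 1's tap.
Stage 1's lower leg becomes R2‖(R3+R4) = 31.77 kΩ, so V_mid = 27.9 × 31.77/97.67 = 9.076 V.
Stage 2 is itself unloaded: V_out = V_mid × R4/(R3+R4) = 9.076 × 21.7/89.70 = 2.20 V.

V_out ≈ 2.20 V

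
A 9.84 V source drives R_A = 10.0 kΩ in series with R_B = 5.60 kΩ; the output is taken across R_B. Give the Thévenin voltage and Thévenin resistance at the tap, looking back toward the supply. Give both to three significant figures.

V_th = 3.53 V, R_th = 3.59 kΩ

V_th is the open-circuit tap voltage: 9.84 × 5.60/(10.0 + 5.60) = 3.53 V.
With the supply zeroed, R_A and R_B appear in parallel from the tap: R_th = R_A‖R_B = (10.0 × 5.60)/15.60 = 3.59 kΩ.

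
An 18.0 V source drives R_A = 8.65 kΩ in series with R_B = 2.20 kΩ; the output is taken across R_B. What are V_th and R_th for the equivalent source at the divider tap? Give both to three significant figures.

V_th = 3.65 V, R_th = 1.75 kΩ

V_th is the open-circuit tap voltage: 18.0 × 2.20/(8.65 + 2.20) = 3.65 V.
With the supply zeroed, R_A and R_B appear in parallel from the tap: R_th = R_A‖R_B = (8.65 × 2.20)/10.85 = 1.75 kΩ.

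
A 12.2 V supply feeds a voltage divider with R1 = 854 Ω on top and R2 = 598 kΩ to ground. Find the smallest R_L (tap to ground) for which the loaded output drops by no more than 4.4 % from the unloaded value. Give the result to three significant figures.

Output resistance R_th = R1‖R2 = (854 × 598000)/598900 = 852.8 Ω.
The fractional drop is R_th/(R_th + R_L); requiring this ≤ 0.0440 gives R_L ≥ R_th(1/0.0440 − 1) = 852.8 × 21.73 = 18.5 kΩ.

R_L(min) ≈ 18.5 kΩ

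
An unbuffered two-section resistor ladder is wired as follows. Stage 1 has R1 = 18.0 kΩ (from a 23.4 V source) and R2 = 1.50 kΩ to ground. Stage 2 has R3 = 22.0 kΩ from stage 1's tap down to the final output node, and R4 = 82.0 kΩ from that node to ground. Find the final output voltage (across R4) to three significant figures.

V_out ≈ 1.40 V

Stage 2 presents R3+R4 = 104.0 kΩ as a load on stage 1's tap.
Stage 1's lower leg becomes R2‖(R3+R4) = 1.479 kΩ, so V_mid = 23.4 × 1.479/19.48 = 1.776 V.
Stage 2 is itself unloaded: V_out = V_mid × R4/(R3+R4) = 1.776 × 82.0/104.0 = 1.40 V.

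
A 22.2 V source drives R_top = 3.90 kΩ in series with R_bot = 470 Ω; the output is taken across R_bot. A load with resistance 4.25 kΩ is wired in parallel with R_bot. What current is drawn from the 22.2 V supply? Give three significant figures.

I ≈ 5.14 mA

R_bot‖R_L = 423.2 Ω, so the source sees R_top + R_bot‖R_L = 4323 Ω.
I = 22.2 V / 4323 Ω = 5.14 mA.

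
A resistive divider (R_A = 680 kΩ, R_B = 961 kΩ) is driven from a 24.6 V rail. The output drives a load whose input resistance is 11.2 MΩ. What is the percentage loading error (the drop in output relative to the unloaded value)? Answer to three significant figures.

3.43 %

The divider's output (Thévenin) resistance is R_A‖R_B = 398.2 kΩ.
Fractional drop under load = R_th/(R_th + R_L) = 398.2 / (398.2 + 11200) = 0.03433.
So the output falls by 3.43 %.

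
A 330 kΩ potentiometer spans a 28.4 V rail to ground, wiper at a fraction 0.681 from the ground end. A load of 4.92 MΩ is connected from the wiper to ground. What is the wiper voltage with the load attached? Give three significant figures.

The wiper splits the pot into (1−α)R = 105.3 kΩ above and αR = 224.7 kΩ below.
Lower section ‖ load = 214.9 kΩ.
V_wiper = 28.4 × 214.9/(105.3 + 214.9) = 19.1 V.

V ≈ 19.1 V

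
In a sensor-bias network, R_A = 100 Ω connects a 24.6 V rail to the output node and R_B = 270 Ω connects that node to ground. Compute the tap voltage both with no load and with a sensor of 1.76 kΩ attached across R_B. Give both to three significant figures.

Open-circuit: V = 24.6 × 270/(100 + 270) = 18.0 V.
With the load, R_B becomes R_B‖R_L = 234.1 Ω, so V = 24.6 × 234.1/334.1 = 17.2 V.

Unloaded: 18.0 V; loaded: 17.2 V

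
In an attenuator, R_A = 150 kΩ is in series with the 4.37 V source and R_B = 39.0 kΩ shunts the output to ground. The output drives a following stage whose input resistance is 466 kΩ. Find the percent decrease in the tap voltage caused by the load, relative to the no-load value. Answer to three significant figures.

The divider's output (Thévenin) resistance is R_A‖R_B = 30.95 kΩ.
Fractional drop under load = R_th/(R_th + R_L) = 30.95 / (30.95 + 466) = 0.06228.
So the output falls by 6.23 %.

6.23 %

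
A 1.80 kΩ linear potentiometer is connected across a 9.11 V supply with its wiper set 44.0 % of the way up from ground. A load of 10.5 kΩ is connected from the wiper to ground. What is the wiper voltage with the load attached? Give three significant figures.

The wiper splits the pot into (1−α)R = 1008 Ω above and αR = 792.0 Ω below.
Lower section ‖ load = 736.5 Ω.
V_wiper = 9.11 × 736.5/(1008 + 736.5) = 3.85 V.

V ≈ 3.85 V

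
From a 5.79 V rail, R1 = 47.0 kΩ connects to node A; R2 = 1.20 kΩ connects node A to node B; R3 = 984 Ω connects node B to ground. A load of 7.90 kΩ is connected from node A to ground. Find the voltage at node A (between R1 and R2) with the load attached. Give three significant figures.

Below node A the series string R2+R3 = 2184 Ω sits in parallel with the 7900 Ω load: 1711 Ω.
V_A = 5.79 × 1711/(47000 + 1711) = 0.203 V.

V ≈ 0.203 V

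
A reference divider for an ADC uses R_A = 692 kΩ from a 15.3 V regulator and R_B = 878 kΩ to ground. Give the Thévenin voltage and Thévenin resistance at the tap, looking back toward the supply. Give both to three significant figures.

V_th = 8.56 V, R_th = 387 kΩ

V_th is the open-circuit tap voltage: 15.3 × 878/(692 + 878) = 8.56 V.
With the supply zeroed, R_A and R_B appear in parallel from the tap: R_th = R_A‖R_B = (692 × 878)/1570 = 387 kΩ.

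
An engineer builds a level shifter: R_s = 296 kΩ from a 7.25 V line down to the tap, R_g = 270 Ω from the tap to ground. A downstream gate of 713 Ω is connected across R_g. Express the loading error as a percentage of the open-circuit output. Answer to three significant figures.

Unloaded V = 7.25 × 270/296300 = 0.006607 V.
Loaded: R_g‖R_L = 195.8 Ω, giving V = 7.25 × 195.8/296200 = 0.004794 V.
Drop = (0.006607 − 0.004794) / 0.006607 = 27.4 %.

27.4 %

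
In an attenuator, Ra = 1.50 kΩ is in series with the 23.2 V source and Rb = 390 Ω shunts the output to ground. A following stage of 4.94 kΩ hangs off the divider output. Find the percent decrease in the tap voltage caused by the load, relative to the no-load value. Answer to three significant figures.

The divider's output (Thévenin) resistance is Ra‖Rb = 309.5 Ω.
Fractional drop under load = R_th/(R_th + R_L) = 309.5 / (309.5 + 4940) = 0.05896.
So the output falls by 5.90 %.

5.90 %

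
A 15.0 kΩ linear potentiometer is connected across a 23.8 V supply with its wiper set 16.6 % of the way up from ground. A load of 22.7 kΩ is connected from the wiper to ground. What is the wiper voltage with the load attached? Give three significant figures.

V ≈ 3.62 V

The wiper splits the pot into (1−α)R = 12.51 kΩ above and αR = 2.490 kΩ below.
Lower section ‖ load = 2.244 kΩ.
V_wiper = 23.8 × 2.244/(12.51 + 2.244) = 3.62 V.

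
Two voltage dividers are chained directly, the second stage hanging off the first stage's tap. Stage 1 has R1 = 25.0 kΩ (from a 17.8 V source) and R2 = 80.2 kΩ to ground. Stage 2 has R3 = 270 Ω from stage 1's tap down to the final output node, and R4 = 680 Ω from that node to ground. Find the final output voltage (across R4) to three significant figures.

Stage 2 presents R3+R4 = 950.0 Ω as a load on stage 1's tap.
Stage 1's lower leg becomes R2‖(R3+R4) = 938.9 Ω, so V_mid = 17.8 × 938.9/25940 = 0.6443 V.
Stage 2 is itself unloaded: V_out = V_mid × R4/(R3+R4) = 0.6443 × 680/950.0 = 0.461 V.

V_out ≈ 0.461 V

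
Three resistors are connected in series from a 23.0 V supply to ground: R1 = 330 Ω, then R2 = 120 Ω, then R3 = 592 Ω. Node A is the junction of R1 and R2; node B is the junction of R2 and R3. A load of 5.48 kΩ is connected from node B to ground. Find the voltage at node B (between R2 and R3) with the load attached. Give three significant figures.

V ≈ 12.5 V

At node B, R3 is in parallel with the load: R3‖R_L = 534.3 Ω.
Below node A the resistance is R2 + (R3‖R_L) = 654.3 Ω, so V_A = 23.0 × 654.3/984.3 = 15.29 V.
Then V_B = V_A × (R3‖R_L)/(R2 + R3‖R_L) = 15.29 × 534.3/654.3 = 12.5 V.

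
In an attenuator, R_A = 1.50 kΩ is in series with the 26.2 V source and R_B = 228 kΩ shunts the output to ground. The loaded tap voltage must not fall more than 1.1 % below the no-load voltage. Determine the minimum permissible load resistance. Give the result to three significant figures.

Output resistance R_th = R_A‖R_B = (1.50 × 228)/229.5 = 1.490 kΩ.
The fractional drop is R_th/(R_th + R_L); requiring this ≤ 0.0110 gives R_L ≥ R_th(1/0.0110 − 1) = 1.490 × 89.91 = 134 kΩ.

R_L(min) ≈ 134 kΩ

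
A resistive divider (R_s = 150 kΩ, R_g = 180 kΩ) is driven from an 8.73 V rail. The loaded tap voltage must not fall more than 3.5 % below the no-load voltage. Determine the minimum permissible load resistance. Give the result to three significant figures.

Output resistance R_th = R_s‖R_g = (150 × 180)/330.0 = 81.82 kΩ.
The fractional drop is R_th/(R_th + R_L); requiring this ≤ 0.0350 gives R_L ≥ R_th(1/0.0350 − 1) = 81.82 × 27.57 = 2.26 MΩ.

R_L(min) ≈ 2.26 MΩ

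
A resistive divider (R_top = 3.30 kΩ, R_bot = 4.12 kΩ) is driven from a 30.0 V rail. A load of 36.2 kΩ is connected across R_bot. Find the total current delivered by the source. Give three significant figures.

R_bot‖R_L = 3.699 kΩ, so the source sees R_top + R_bot‖R_L = 6.999 kΩ.
I = 30.0 V / 6.999 kΩ = 4.29 mA.

I ≈ 4.29 mA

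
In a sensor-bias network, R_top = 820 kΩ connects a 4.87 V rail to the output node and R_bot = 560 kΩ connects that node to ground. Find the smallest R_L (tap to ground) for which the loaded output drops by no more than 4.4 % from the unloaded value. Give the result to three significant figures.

R_L(min) ≈ 7.23 MΩ

Output resistance R_th = R_top‖R_bot = (820 × 560)/1380 = 332.8 kΩ.
The fractional drop is R_th/(R_th + R_L); requiring this ≤ 0.0440 gives R_L ≥ R_th(1/0.0440 − 1) = 332.8 × 21.73 = 7.23 MΩ.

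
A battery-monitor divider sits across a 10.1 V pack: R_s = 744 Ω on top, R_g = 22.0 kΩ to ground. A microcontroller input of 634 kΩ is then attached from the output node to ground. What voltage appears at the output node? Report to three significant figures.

The load sits in parallel with R_g: R_g‖R_L = (22000 × 634000) / (22000 + 634000) = 21260 Ω.
V_out = 10.1 × 21260 / (744 + 21260) = 10.1 × 21260/22010 = 9.76 V.
(Unloaded it would have been 9.77 V.)

V_out ≈ 9.76 V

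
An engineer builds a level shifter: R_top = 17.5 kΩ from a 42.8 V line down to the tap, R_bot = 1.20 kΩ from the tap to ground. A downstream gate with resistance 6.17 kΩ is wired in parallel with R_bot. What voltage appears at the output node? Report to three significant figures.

The load sits in parallel with R_bot: R_bot‖R_L = (1.20 × 6.17) / (1.20 + 6.17) = 1.005 kΩ.
V_out = 42.8 × 1.005 / (17.5 + 1.005) = 42.8 × 1.005/18.50 = 2.32 V.
(Unloaded it would have been 2.75 V.)

V_out ≈ 2.32 V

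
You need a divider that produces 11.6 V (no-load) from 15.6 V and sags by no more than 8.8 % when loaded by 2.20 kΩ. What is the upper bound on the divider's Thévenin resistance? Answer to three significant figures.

Loading drop = R_th/(R_th + R_L) ≤ 0.0880, so R_th ≤ R_L · ε/(1−ε) = 2.20 kΩ × 0.0880/0.9120 = 212 Ω.

R_th ≤ 212 Ω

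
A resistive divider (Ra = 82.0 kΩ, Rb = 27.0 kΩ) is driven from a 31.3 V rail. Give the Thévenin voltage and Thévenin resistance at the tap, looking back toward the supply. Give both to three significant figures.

V_th = 7.75 V, R_th = 20.3 kΩ

V_th is the open-circuit tap voltage: 31.3 × 27.0/(82.0 + 27.0) = 7.75 V.
With the supply zeroed, Ra and Rb appear in parallel from the tap: R_th = Ra‖Rb = (82.0 × 27.0)/109.0 = 20.3 kΩ.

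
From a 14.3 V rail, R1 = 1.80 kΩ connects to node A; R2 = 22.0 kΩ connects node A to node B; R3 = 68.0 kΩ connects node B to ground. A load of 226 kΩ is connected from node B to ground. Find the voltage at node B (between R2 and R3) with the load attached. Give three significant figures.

V ≈ 9.83 V

At node B, R3 is in parallel with the load: R3‖R_L = 52.27 kΩ.
Below node A the resistance is R2 + (R3‖R_L) = 74.27 kΩ, so V_A = 14.3 × 74.27/76.07 = 13.96 V.
Then V_B = V_A × (R3‖R_L)/(R2 + R3‖R_L) = 13.96 × 52.27/74.27 = 9.83 V.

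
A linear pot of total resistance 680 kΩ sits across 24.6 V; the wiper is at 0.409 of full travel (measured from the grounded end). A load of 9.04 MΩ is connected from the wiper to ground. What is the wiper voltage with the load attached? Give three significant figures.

V ≈ 9.88 V

The wiper splits the pot into (1−α)R = 401.9 kΩ above and αR = 278.1 kΩ below.
Lower section ‖ load = 269.8 kΩ.
V_wiper = 24.6 × 269.8/(401.9 + 269.8) = 9.88 V.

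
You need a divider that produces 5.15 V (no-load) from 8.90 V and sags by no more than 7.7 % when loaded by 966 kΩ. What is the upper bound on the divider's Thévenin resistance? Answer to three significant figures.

R_th ≤ 80.6 kΩ

Loading drop = R_th/(R_th + R_L) ≤ 0.0770, so R_th ≤ R_L · ε/(1−ε) = 966 kΩ × 0.0770/0.9230 = 80.6 kΩ.
(Any R1, R2 with R2/(R1+R2) = 0.579 and R1‖R2 ≤ 80.6 kΩ will meet the spec.)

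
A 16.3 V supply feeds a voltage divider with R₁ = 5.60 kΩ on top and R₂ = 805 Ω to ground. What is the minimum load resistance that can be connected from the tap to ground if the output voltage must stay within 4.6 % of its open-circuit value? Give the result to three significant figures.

R_L(min) ≈ 14.6 kΩ

Output resistance R_th = R₁‖R₂ = (5600 × 805)/6405 = 703.8 Ω.
The fractional drop is R_th/(R_th + R_L); requiring this ≤ 0.0460 gives R_L ≥ R_th(1/0.0460 − 1) = 703.8 × 20.74 = 14.6 kΩ.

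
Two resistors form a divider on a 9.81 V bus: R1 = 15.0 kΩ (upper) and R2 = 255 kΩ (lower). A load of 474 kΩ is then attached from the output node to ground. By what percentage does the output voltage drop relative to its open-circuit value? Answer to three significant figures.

The divider's output (Thévenin) resistance is R1‖R2 = 14.17 kΩ.
Fractional drop under load = R_th/(R_th + R_L) = 14.17 / (14.17 + 474) = 0.02902.
So the output falls by 2.90 %.

2.90 %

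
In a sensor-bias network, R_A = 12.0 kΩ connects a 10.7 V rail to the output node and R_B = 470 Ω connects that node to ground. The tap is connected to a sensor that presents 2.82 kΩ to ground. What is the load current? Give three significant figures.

I_L ≈ 0.123 mA

R_B‖R_L = 402.9 Ω; V_out = 10.7 × 402.9/12400 = 0.3475 V.
I_L = V_out / R_L = 0.3475 / 2.82 kΩ = 0.123 mA.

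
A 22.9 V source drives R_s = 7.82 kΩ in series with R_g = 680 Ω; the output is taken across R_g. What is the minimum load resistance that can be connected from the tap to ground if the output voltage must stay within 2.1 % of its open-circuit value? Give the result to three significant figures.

Output resistance R_th = R_s‖R_g = (7820 × 680)/8500 = 625.6 Ω.
The fractional drop is R_th/(R_th + R_L); requiring this ≤ 0.0210 gives R_L ≥ R_th(1/0.0210 − 1) = 625.6 × 46.62 = 29.2 kΩ.

R_L(min) ≈ 29.2 kΩ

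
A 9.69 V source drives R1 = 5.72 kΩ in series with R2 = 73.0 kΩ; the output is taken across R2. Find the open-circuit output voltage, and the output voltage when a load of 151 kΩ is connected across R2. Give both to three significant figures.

Unloaded: 8.99 V; loaded: 8.68 V

Open-circuit: V = 9.69 × 73.0/(5.72 + 73.0) = 8.99 V.
With the load, R2 becomes R2‖R_L = 49.21 kΩ, so V = 9.69 × 49.21/54.93 = 8.68 V.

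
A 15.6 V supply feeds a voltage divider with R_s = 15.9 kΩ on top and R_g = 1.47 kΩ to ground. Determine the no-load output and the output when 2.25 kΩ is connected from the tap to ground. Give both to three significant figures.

Unloaded: 1.32 V; loaded: 0.826 V

Open-circuit: V = 15.6 × 1.47/(15.9 + 1.47) = 1.32 V.
With the load, R_g becomes R_g‖R_L = 0.8891 kΩ, so V = 15.6 × 0.8891/16.79 = 0.826 V.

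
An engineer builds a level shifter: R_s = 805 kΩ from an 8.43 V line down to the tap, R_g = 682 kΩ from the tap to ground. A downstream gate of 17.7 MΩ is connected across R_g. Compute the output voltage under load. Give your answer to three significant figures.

V_out ≈ 3.79 V

The load sits in parallel with R_g: R_g‖R_L = (682 × 17700) / (682 + 17700) = 656.7 kΩ.
V_out = 8.43 × 656.7 / (805 + 656.7) = 8.43 × 656.7/1462 = 3.79 V.
(Unloaded it would have been 3.87 V.)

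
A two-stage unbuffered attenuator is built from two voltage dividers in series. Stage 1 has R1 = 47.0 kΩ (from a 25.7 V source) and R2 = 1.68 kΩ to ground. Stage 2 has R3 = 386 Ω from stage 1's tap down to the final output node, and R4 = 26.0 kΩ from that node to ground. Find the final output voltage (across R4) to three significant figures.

Stage 2 presents R3+R4 = 26390 Ω as a load on stage 1's tap.
Stage 1's lower leg becomes R2‖(R3+R4) = 1579 Ω, so V_mid = 25.7 × 1579/48580 = 0.8356 V.
Stage 2 is itself unloaded: V_out = V_mid × R4/(R3+R4) = 0.8356 × 26000/26390 = 0.823 V.

V_out ≈ 0.823 V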